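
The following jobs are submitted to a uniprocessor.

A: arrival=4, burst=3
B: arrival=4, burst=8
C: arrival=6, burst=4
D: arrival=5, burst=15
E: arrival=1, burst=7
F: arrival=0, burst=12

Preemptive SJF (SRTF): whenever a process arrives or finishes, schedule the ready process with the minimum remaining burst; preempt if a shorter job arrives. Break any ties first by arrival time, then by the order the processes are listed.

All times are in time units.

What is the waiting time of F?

Schedule: | F 0-1 | E 1-4 | A 4-7 | E 7-11 | C 11-15 | B 15-23 | F 23-34 | D 34-49 |
Completion: A=7  B=23  C=15  D=49  E=11  F=34
Turnaround (C−A): A=3  B=19  C=9  D=44  E=10  F=34
Waiting(F) = turnaround − burst = 34 − 12 = 22

22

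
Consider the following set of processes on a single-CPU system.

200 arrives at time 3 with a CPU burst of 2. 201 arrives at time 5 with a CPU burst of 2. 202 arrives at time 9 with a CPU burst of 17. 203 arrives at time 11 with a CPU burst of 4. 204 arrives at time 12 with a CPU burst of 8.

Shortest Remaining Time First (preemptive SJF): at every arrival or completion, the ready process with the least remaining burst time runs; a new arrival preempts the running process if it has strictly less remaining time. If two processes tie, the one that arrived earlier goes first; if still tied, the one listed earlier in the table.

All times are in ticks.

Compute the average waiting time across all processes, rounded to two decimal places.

3.00

Timeline: | idle 0-3 | 200 3-5 | 201 5-7 | idle 7-9 | 202 9-11 | 203 11-15 | 204 15-23 | 202 23-38 |
Completion: 200=5  201=7  202=38  203=15  204=23
Waiting times: 200=0, 201=0, 202=12, 203=0, 204=3
Average waiting = (0+0+12+0+3) / 5 = 15/5 = 3.00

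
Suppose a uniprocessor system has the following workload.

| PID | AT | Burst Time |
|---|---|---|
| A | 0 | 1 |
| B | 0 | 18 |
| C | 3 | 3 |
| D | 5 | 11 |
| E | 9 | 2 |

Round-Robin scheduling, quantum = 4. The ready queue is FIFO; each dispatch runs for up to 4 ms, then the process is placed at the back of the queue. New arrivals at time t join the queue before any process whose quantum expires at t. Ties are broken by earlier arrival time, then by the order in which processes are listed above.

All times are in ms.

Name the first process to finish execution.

A

Schedule: | A 0-1 | B 1-5 | C 5-8 | D 8-12 | B 12-16 | E 16-18 | D 18-22 | B 22-26 | D 26-29 | B 29-35 |
Completion: A=1  B=35  C=8  D=29  E=18
Finish order: A → C → E → D → B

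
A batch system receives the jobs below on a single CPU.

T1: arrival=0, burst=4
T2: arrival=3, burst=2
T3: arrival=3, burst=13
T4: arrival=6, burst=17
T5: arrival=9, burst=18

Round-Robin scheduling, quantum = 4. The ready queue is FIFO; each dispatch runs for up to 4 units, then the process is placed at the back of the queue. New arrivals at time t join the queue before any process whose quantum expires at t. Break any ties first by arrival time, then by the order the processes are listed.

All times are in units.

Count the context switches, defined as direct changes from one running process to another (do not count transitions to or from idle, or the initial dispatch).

15

Schedule: | T1 0-4 | T2 4-6 | T3 6-10 | T4 10-14 | T5 14-18 | T3 18-22 | T4 22-26 | T5 26-30 | T3 30-34 | T4 34-38 | T5 38-42 | T3 42-43 | T4 43-47 | T5 47-51 | T4 51-52 | T5 52-54 |
Completion: T1=4  T2=6  T3=43  T4=52  T5=54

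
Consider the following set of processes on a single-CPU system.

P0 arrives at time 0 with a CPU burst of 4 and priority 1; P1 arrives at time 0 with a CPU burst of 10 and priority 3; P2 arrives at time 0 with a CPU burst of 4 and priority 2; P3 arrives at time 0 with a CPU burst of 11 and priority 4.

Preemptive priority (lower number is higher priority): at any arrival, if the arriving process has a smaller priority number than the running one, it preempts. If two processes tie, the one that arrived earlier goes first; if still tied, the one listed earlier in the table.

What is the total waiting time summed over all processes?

Gantt: | P0 0-4 | P2 4-8 | P1 8-18 | P3 18-29 |
Completion: P0=4  P1=18  P2=8  P3=29
Turnaround (C−A): P0=4  P1=18  P2=8  P3=29
Waiting = turnaround − burst: P0=0, P1=8, P2=4, P3=18
Total waiting = 0 + 8 + 4 + 18 = 30

30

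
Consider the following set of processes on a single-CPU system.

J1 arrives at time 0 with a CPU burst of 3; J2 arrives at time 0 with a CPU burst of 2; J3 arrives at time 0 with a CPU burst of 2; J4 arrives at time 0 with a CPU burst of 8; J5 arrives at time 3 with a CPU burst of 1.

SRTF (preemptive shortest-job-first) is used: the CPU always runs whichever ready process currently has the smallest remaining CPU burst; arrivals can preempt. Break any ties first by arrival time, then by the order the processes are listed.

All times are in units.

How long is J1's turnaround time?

8

Timeline: | J2 0-2 | J3 2-4 | J5 4-5 | J1 5-8 | J4 8-16 |
Completion: J1=8  J2=2  J3=4  J4=16  J5=5
Turnaround (C−A): J1=8  J2=2  J3=4  J4=16  J5=2
Turnaround(J1) = completion − arrival = 8 − 0 = 8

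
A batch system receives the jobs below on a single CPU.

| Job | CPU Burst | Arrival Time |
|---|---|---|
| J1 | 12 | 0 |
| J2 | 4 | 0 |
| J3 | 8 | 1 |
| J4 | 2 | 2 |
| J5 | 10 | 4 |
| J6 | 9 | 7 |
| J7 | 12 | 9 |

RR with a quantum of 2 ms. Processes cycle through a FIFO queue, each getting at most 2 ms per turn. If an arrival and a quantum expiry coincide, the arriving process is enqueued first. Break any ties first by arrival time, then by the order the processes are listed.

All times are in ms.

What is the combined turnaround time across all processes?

247

Timeline: | J1 0-2 | J2 2-4 | J3 4-6 | J4 6-8 | J1 8-10 | J5 10-12 | J2 12-14 | J3 14-16 | J6 16-18 | J7 18-20 | J1 20-22 | J5 22-24 | J3 24-26 | J6 26-28 | J7 28-30 | J1 30-32 | J5 32-34 | J3 34-36 | J6 36-38 | J7 38-40 | J1 40-42 | J5 42-44 | J6 44-46 | J7 46-48 | J1 48-50 | J5 50-52 | J6 52-53 | J7 53-57 |
Completion: J1=50  J2=14  J3=36  J4=8  J5=52  J6=53  J7=57
Turnaround (C−A): J1=50  J2=14  J3=35  J4=6  J5=48  J6=46  J7=48
Turnaround = completion − arrival: J1=50, J2=14, J3=35, J4=6, J5=48, J6=46, J7=48
Total turnaround = 50 + 14 + 35 + 6 + 48 + 46 + 48 = 247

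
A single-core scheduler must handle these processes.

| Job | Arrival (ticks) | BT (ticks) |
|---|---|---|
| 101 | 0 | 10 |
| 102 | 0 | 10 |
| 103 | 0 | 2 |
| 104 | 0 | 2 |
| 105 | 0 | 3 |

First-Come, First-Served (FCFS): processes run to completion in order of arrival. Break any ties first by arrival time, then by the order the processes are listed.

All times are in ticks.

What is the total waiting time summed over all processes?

Gantt: | 101 0-10 | 102 10-20 | 103 20-22 | 104 22-24 | 105 24-27 |
Completion: 101=10  102=20  103=22  104=24  105=27
Turnaround (C−A): 101=10  102=20  103=22  104=24  105=27
Waiting = turnaround − burst: 101=0, 102=10, 103=20, 104=22, 105=24
Total waiting = 0 + 10 + 20 + 22 + 24 = 76

76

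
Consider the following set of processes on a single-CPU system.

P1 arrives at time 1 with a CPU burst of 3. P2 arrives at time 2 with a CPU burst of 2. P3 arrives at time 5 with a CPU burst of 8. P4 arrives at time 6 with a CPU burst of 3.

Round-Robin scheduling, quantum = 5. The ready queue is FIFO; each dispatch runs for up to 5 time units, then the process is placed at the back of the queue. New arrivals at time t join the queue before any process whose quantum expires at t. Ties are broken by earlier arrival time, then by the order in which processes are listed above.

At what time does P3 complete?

17

Schedule: | idle 0-1 | P1 1-4 | P2 4-6 | P3 6-11 | P4 11-14 | P3 14-17 |
Completion: P1=4  P2=6  P3=17  P4=14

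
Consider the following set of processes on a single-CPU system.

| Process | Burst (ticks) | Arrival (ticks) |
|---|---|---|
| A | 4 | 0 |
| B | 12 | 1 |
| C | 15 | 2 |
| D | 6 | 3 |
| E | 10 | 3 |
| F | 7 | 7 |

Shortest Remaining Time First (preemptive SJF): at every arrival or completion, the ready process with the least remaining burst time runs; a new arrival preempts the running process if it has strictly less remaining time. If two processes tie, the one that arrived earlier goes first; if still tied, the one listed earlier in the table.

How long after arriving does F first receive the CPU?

3

Timeline: | A 0-4 | D 4-10 | F 10-17 | E 17-27 | B 27-39 | C 39-54 |
Completion: A=4  B=39  C=54  D=10  E=27  F=17
Turnaround (C−A): A=4  B=38  C=52  D=7  E=24  F=10
Response(F) = first start − arrival = 10 − 7 = 3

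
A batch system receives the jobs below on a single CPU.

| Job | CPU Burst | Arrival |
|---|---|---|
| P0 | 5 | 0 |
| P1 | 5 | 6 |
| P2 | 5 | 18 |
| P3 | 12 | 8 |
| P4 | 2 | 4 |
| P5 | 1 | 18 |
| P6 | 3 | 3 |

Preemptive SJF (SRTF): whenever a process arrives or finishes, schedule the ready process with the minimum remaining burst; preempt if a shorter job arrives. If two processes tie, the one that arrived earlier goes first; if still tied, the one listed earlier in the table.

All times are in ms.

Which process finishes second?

Schedule: | P0 0-5 | P4 5-7 | P6 7-10 | P1 10-15 | P3 15-18 | P5 18-19 | P2 19-24 | P3 24-33 |
Completion: P0=5  P1=15  P2=24  P3=33  P4=7  P5=19  P6=10
Turnaround (C−A): P0=5  P1=9  P2=6  P3=25  P4=3  P5=1  P6=7
Finish order: P0 → P4 → P6 → P1 → P5 → P2 → P3

P4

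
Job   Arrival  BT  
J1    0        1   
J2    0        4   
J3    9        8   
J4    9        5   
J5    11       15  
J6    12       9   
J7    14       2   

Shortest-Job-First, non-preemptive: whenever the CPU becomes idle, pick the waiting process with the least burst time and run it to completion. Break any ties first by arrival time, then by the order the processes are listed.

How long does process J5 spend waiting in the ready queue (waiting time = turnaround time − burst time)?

Timeline: | J1 0-1 | J2 1-5 | idle 5-9 | J4 9-14 | J7 14-16 | J3 16-24 | J6 24-33 | J5 33-48 |
Completion: J1=1  J2=5  J3=24  J4=14  J5=48  J6=33  J7=16
Waiting(J5) = turnaround − burst = 37 − 15 = 22

22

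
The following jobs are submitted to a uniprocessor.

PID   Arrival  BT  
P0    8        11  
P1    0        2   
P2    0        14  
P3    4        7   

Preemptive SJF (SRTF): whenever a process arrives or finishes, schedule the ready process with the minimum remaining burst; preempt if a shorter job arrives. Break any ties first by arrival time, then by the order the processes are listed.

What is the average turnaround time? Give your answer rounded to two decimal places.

14.25

Gantt: | P1 0-2 | P2 2-4 | P3 4-11 | P0 11-22 | P2 22-34 |
Completion: P0=22  P1=2  P2=34  P3=11
Turnaround (C−A): P0=14  P1=2  P2=34  P3=7
Turnaround times: P0=14, P1=2, P2=34, P3=7
Average turnaround = (14+2+34+7) / 4 = 57/4 = 14.25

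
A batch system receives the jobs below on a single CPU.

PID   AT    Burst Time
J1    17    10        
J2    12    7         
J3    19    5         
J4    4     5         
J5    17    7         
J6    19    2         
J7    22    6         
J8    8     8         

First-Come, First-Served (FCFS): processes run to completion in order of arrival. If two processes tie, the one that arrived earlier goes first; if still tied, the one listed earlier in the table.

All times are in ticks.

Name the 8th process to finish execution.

J7

Timeline: | idle 0-4 | J4 4-9 | J8 9-17 | J2 17-24 | J1 24-34 | J5 34-41 | J3 41-46 | J6 46-48 | J7 48-54 |
Completion: J1=34  J2=24  J3=46  J4=9  J5=41  J6=48  J7=54  J8=17
Turnaround (C−A): J1=17  J2=12  J3=27  J4=5  J5=24  J6=29  J7=32  J8=9
Finish order: J4 → J8 → J2 → J1 → J5 → J3 → J6 → J7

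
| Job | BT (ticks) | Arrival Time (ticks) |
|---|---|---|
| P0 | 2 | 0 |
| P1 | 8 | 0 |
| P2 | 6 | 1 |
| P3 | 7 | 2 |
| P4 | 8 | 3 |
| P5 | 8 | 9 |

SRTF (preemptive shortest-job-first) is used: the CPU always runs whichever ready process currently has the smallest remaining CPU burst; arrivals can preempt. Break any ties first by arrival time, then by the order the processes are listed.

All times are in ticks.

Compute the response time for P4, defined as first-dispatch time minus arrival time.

Timeline: | P0 0-2 | P2 2-8 | P3 8-15 | P1 15-23 | P4 23-31 | P5 31-39 |
Completion: P0=2  P1=23  P2=8  P3=15  P4=31  P5=39
Response(P4) = first start − arrival = 23 − 3 = 20

20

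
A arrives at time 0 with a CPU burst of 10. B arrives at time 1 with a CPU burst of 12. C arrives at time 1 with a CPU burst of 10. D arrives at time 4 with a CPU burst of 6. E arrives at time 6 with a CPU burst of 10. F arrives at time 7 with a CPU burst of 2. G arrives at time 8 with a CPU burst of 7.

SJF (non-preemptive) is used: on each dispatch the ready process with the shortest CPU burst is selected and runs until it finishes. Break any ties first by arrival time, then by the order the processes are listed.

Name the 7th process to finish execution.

Timeline: | A 0-10 | F 10-12 | D 12-18 | G 18-25 | C 25-35 | E 35-45 | B 45-57 |
Completion: A=10  B=57  C=35  D=18  E=45  F=12  G=25
Finish order: A → F → D → G → C → E → B

B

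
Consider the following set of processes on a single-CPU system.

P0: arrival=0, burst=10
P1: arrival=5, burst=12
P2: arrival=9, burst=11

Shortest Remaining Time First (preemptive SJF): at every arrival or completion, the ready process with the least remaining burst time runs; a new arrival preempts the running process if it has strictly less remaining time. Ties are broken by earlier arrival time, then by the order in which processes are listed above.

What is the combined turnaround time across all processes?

Gantt: | P0 0-10 | P2 10-21 | P1 21-33 |
Completion: P0=10  P1=33  P2=21
Turnaround (C−A): P0=10  P1=28  P2=12
Turnaround = completion − arrival: P0=10, P1=28, P2=12
Total turnaround = 10 + 28 + 12 = 50

50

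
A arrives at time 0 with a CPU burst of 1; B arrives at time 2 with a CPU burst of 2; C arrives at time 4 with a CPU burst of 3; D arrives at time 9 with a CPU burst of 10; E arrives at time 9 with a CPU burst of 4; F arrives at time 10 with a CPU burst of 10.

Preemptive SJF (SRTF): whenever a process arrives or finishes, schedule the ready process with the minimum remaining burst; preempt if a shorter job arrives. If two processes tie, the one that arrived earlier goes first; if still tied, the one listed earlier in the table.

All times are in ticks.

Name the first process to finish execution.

A

Gantt: | A 0-1 | idle 1-2 | B 2-4 | C 4-7 | idle 7-9 | E 9-13 | D 13-23 | F 23-33 |
Completion: A=1  B=4  C=7  D=23  E=13  F=33
Turnaround (C−A): A=1  B=2  C=3  D=14  E=4  F=23
Finish order: A → B → C → E → D → F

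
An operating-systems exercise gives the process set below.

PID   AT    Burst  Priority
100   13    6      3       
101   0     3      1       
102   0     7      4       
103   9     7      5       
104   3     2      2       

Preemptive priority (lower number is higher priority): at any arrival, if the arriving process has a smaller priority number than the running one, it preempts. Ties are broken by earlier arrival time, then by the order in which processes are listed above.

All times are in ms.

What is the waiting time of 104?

0

Timeline: | 101 0-3 | 104 3-5 | 102 5-12 | 103 12-13 | 100 13-19 | 103 19-25 |
Completion: 100=19  101=3  102=12  103=25  104=5
Waiting(104) = turnaround − burst = 2 − 2 = 0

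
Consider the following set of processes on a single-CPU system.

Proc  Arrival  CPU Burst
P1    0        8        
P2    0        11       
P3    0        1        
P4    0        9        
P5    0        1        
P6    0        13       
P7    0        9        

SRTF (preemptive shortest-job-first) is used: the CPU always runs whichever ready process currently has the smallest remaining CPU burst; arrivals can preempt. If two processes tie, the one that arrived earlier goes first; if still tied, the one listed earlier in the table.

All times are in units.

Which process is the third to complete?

Timeline: | P3 0-1 | P5 1-2 | P1 2-10 | P4 10-19 | P7 19-28 | P2 28-39 | P6 39-52 |
Completion: P1=10  P2=39  P3=1  P4=19  P5=2  P6=52  P7=28
Turnaround (C−A): P1=10  P2=39  P3=1  P4=19  P5=2  P6=52  P7=28
Finish order: P3 → P5 → P1 → P4 → P7 → P2 → P6

P1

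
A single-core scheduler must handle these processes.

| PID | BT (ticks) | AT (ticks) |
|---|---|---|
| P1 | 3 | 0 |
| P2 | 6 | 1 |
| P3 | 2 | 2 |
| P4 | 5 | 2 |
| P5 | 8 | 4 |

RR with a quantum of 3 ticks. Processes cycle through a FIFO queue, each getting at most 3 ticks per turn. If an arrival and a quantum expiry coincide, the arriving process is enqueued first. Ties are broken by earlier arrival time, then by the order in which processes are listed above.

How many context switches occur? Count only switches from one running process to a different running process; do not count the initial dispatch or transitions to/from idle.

7

Gantt: | P1 0-3 | P2 3-6 | P3 6-8 | P4 8-11 | P5 11-14 | P2 14-17 | P4 17-19 | P5 19-24 |
Completion: P1=3  P2=17  P3=8  P4=19  P5=24
Turnaround (C−A): P1=3  P2=16  P3=6  P4=17  P5=20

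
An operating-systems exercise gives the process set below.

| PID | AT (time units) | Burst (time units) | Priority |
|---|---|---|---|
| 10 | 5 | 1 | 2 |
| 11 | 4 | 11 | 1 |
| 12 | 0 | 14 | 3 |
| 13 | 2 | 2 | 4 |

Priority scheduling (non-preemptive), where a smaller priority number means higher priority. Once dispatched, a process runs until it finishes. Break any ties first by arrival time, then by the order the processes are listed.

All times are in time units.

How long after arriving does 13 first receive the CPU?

Schedule: | 12 0-14 | 11 14-25 | 10 25-26 | 13 26-28 |
Completion: 10=26  11=25  12=14  13=28
Turnaround (C−A): 10=21  11=21  12=14  13=26
Response(13) = first start − arrival = 26 − 2 = 24

24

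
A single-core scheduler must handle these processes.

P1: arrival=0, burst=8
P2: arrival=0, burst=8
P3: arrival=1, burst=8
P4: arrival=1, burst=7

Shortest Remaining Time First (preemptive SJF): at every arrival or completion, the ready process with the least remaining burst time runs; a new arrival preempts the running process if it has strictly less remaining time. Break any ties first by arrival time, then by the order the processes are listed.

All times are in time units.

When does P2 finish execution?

Schedule: | P1 0-8 | P4 8-15 | P2 15-23 | P3 23-31 |
Completion: P1=8  P2=23  P3=31  P4=15
Turnaround (C−A): P1=8  P2=23  P3=30  P4=14

23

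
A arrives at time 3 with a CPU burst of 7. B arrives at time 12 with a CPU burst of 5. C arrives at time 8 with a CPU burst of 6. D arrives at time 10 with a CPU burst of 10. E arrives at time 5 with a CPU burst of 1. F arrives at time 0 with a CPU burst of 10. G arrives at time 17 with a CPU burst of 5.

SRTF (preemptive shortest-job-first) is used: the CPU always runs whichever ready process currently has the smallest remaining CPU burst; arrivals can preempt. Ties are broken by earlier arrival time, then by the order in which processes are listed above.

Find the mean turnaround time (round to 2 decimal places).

Gantt: | F 0-5 | E 5-6 | F 6-11 | C 11-17 | B 17-22 | G 22-27 | A 27-34 | D 34-44 |
Completion: A=34  B=22  C=17  D=44  E=6  F=11  G=27
Turnaround times: A=31, B=10, C=9, D=34, E=1, F=11, G=10
Average turnaround = (31+10+9+34+1+11+10) / 7 = 106/7 = 15.14

15.14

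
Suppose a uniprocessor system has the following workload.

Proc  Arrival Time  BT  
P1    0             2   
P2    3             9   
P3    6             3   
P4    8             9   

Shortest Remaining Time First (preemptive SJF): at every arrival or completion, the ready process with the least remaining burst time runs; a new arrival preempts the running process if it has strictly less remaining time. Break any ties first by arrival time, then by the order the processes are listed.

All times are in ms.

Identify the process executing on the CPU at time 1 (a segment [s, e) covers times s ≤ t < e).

P1

Schedule: | P1 0-2 | idle 2-3 | P2 3-6 | P3 6-9 | P2 9-15 | P4 15-24 |
Completion: P1=2  P2=15  P3=9  P4=24
Turnaround (C−A): P1=2  P2=12  P3=3  P4=16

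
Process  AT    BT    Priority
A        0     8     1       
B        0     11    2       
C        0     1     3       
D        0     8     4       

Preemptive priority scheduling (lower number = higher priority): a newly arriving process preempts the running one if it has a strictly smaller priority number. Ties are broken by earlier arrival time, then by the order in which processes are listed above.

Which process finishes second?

Schedule: | A 0-8 | B 8-19 | C 19-20 | D 20-28 |
Completion: A=8  B=19  C=20  D=28
Finish order: A → B → C → D

B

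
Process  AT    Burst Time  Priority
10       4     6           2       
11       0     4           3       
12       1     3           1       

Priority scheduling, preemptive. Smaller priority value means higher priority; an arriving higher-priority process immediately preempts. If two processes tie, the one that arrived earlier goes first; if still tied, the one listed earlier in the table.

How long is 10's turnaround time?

Schedule: | 11 0-1 | 12 1-4 | 10 4-10 | 11 10-13 |
Completion: 10=10  11=13  12=4
Turnaround (C−A): 10=6  11=13  12=3
Turnaround(10) = completion − arrival = 10 − 4 = 6

6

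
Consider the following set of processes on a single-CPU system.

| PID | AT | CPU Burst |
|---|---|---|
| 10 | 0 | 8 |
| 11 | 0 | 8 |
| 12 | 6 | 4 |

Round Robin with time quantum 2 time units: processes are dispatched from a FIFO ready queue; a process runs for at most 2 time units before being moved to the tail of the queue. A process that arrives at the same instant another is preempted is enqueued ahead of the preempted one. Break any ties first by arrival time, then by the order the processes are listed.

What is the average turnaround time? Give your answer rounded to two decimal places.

16.00

Timeline: | 10 0-2 | 11 2-4 | 10 4-6 | 11 6-8 | 12 8-10 | 10 10-12 | 11 12-14 | 12 14-16 | 10 16-18 | 11 18-20 |
Completion: 10=18  11=20  12=16
Turnaround (C−A): 10=18  11=20  12=10
Turnaround times: 10=18, 11=20, 12=10
Average turnaround = (18+20+10) / 3 = 48/3 = 16.00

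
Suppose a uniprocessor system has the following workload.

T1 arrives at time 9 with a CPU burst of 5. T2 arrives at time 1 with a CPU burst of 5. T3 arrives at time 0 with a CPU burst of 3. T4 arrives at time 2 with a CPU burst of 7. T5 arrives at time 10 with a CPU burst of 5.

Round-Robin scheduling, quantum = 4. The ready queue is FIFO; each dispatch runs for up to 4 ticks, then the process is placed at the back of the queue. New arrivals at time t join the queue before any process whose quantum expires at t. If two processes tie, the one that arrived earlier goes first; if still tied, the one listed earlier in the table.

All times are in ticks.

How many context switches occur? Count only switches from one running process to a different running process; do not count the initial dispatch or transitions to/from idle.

8

Schedule: | T3 0-3 | T2 3-7 | T4 7-11 | T2 11-12 | T1 12-16 | T5 16-20 | T4 20-23 | T1 23-24 | T5 24-25 |
Completion: T1=24  T2=12  T3=3  T4=23  T5=25
Turnaround (C−A): T1=15  T2=11  T3=3  T4=21  T5=15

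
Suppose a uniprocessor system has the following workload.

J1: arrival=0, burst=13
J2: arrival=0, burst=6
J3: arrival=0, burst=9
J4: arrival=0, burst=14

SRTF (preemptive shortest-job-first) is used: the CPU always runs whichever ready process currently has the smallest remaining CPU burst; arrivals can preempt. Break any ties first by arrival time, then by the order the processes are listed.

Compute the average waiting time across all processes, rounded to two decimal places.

12.25

Timeline: | J2 0-6 | J3 6-15 | J1 15-28 | J4 28-42 |
Completion: J1=28  J2=6  J3=15  J4=42
Turnaround (C−A): J1=28  J2=6  J3=15  J4=42
Waiting times: J1=15, J2=0, J3=6, J4=28
Average waiting = (15+0+6+28) / 4 = 49/4 = 12.25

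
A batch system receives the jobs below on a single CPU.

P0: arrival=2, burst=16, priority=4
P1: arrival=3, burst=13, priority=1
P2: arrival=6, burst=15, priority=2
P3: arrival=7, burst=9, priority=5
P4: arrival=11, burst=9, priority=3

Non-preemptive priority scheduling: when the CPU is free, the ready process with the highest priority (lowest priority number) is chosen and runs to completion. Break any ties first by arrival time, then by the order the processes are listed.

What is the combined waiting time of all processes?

123

Gantt: | idle 0-2 | P0 2-18 | P1 18-31 | P2 31-46 | P4 46-55 | P3 55-64 |
Completion: P0=18  P1=31  P2=46  P3=64  P4=55
Turnaround (C−A): P0=16  P1=28  P2=40  P3=57  P4=44
Waiting = turnaround − burst: P0=0, P1=15, P2=25, P3=48, P4=35
Total waiting = 0 + 15 + 25 + 48 + 35 = 123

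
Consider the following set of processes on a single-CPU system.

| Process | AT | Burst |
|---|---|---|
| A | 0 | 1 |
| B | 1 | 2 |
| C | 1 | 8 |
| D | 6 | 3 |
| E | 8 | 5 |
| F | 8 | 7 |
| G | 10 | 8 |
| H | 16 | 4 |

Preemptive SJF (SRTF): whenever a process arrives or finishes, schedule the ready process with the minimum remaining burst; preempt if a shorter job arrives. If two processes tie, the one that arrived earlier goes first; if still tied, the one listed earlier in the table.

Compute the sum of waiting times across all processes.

49

Schedule: | A 0-1 | B 1-3 | C 3-6 | D 6-9 | C 9-14 | E 14-19 | H 19-23 | F 23-30 | G 30-38 |
Completion: A=1  B=3  C=14  D=9  E=19  F=30  G=38  H=23
Turnaround (C−A): A=1  B=2  C=13  D=3  E=11  F=22  G=28  H=7
Waiting = turnaround − burst: A=0, B=0, C=5, D=0, E=6, F=15, G=20, H=3
Total waiting = 0 + 0 + 5 + 0 + 6 + 15 + 20 + 3 = 49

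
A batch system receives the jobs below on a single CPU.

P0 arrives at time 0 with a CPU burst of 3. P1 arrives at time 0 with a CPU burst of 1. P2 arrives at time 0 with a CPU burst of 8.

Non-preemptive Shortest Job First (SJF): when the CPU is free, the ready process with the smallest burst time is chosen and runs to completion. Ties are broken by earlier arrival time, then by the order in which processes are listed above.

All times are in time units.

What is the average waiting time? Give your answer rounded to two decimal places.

1.67

Gantt: | P1 0-1 | P0 1-4 | P2 4-12 |
Completion: P0=4  P1=1  P2=12
Waiting times: P0=1, P1=0, P2=4
Average waiting = (1+0+4) / 3 = 5/3 = 1.67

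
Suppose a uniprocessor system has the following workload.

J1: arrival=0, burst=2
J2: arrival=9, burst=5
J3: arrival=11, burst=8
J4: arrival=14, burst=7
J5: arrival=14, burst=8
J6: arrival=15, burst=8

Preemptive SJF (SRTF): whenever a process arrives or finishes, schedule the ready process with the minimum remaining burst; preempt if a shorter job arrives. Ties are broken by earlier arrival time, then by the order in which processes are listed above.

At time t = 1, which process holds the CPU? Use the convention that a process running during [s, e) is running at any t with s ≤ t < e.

J1

Schedule: | J1 0-2 | idle 2-9 | J2 9-14 | J4 14-21 | J3 21-29 | J5 29-37 | J6 37-45 |
Completion: J1=2  J2=14  J3=29  J4=21  J5=37  J6=45
Turnaround (C−A): J1=2  J2=5  J3=18  J4=7  J5=23  J6=30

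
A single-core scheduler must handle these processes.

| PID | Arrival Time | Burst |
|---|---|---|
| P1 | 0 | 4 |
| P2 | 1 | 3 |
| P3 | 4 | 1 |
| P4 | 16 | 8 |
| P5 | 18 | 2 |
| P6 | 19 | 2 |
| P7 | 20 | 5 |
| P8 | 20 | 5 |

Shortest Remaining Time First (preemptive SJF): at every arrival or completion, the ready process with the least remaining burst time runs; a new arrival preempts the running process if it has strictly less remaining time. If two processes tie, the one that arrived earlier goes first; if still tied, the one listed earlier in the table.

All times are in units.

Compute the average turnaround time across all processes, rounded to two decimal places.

7.25

Schedule: | P1 0-4 | P3 4-5 | P2 5-8 | idle 8-16 | P4 16-18 | P5 18-20 | P6 20-22 | P7 22-27 | P8 27-32 | P4 32-38 |
Completion: P1=4  P2=8  P3=5  P4=38  P5=20  P6=22  P7=27  P8=32
Turnaround (C−A): P1=4  P2=7  P3=1  P4=22  P5=2  P6=3  P7=7  P8=12
Turnaround times: P1=4, P2=7, P3=1, P4=22, P5=2, P6=3, P7=7, P8=12
Average turnaround = (4+7+1+22+2+3+7+12) / 8 = 58/8 = 7.25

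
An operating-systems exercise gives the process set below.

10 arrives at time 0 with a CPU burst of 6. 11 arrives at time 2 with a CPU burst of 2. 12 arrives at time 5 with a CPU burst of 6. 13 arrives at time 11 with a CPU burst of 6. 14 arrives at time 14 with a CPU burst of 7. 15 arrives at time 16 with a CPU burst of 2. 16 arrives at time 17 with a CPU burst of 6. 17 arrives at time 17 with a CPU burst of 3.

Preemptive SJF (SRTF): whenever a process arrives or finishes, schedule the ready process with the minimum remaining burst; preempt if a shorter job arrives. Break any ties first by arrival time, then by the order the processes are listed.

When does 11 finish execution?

4

Schedule: | 10 0-2 | 11 2-4 | 10 4-8 | 12 8-14 | 13 14-16 | 15 16-18 | 17 18-21 | 13 21-25 | 16 25-31 | 14 31-38 |
Completion: 10=8  11=4  12=14  13=25  14=38  15=18  16=31  17=21
Turnaround (C−A): 10=8  11=2  12=9  13=14  14=24  15=2  16=14  17=4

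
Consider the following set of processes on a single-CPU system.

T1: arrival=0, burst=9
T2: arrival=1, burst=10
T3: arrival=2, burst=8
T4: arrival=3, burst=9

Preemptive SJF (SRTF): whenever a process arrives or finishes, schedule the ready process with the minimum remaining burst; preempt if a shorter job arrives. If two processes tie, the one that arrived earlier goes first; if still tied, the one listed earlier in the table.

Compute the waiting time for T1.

0

Gantt: | T1 0-9 | T3 9-17 | T4 17-26 | T2 26-36 |
Completion: T1=9  T2=36  T3=17  T4=26
Turnaround (C−A): T1=9  T2=35  T3=15  T4=23
Waiting(T1) = turnaround − burst = 9 − 9 = 0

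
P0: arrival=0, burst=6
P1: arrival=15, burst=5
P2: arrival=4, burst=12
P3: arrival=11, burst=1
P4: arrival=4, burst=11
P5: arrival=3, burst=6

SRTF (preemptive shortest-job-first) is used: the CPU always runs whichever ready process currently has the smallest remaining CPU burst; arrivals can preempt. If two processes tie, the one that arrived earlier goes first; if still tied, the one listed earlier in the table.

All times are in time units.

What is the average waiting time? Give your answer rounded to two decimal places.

7.17

Schedule: | P0 0-6 | P5 6-12 | P3 12-13 | P4 13-15 | P1 15-20 | P4 20-29 | P2 29-41 |
Completion: P0=6  P1=20  P2=41  P3=13  P4=29  P5=12
Turnaround (C−A): P0=6  P1=5  P2=37  P3=2  P4=25  P5=9
Waiting times: P0=0, P1=0, P2=25, P3=1, P4=14, P5=3
Average waiting = (0+0+25+1+14+3) / 6 = 43/6 = 7.17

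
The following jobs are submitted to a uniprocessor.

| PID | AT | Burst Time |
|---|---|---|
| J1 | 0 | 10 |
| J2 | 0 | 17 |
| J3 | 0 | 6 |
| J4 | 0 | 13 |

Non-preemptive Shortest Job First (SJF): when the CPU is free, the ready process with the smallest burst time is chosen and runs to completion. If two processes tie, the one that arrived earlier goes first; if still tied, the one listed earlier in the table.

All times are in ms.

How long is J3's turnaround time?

6

Timeline: | J3 0-6 | J1 6-16 | J4 16-29 | J2 29-46 |
Completion: J1=16  J2=46  J3=6  J4=29
Turnaround (C−A): J1=16  J2=46  J3=6  J4=29
Turnaround(J3) = completion − arrival = 6 − 0 = 6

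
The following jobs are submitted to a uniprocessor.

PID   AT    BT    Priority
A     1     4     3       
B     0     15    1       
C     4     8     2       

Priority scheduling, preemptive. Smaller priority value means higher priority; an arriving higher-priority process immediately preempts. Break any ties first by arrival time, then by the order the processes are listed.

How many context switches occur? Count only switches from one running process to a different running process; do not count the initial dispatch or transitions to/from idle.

Timeline: | B 0-15 | C 15-23 | A 23-27 |
Completion: A=27  B=15  C=23

2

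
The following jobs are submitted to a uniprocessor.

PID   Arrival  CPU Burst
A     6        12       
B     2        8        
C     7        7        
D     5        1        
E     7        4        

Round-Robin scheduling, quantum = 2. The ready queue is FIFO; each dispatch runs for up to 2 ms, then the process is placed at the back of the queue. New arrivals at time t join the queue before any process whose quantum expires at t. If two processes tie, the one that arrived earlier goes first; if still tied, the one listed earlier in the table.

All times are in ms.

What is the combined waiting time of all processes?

54

Gantt: | idle 0-2 | B 2-6 | D 6-7 | A 7-9 | B 9-11 | C 11-13 | E 13-15 | A 15-17 | B 17-19 | C 19-21 | E 21-23 | A 23-25 | C 25-27 | A 27-29 | C 29-30 | A 30-34 |
Completion: A=34  B=19  C=30  D=7  E=23
Turnaround (C−A): A=28  B=17  C=23  D=2  E=16
Waiting = turnaround − burst: A=16, B=9, C=16, D=1, E=12
Total waiting = 16 + 9 + 16 + 1 + 12 = 54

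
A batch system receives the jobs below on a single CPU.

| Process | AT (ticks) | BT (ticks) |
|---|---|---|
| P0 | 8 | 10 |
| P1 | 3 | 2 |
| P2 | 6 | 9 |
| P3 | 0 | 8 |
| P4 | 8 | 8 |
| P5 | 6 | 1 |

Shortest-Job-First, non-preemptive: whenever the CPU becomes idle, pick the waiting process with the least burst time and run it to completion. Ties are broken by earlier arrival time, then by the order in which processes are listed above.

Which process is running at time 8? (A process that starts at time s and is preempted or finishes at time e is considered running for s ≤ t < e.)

P5

Timeline: | P3 0-8 | P5 8-9 | P1 9-11 | P4 11-19 | P2 19-28 | P0 28-38 |
Completion: P0=38  P1=11  P2=28  P3=8  P4=19  P5=9
Turnaround (C−A): P0=30  P1=8  P2=22  P3=8  P4=11  P5=3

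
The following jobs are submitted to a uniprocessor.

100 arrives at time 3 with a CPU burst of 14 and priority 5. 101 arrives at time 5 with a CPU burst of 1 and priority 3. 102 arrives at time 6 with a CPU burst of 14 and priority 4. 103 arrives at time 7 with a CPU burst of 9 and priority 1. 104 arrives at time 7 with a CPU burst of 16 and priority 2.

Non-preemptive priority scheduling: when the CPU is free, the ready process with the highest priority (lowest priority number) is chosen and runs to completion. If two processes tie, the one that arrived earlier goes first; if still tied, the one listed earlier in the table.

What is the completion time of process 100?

Timeline: | idle 0-3 | 100 3-17 | 103 17-26 | 104 26-42 | 101 42-43 | 102 43-57 |
Completion: 100=17  101=43  102=57  103=26  104=42

17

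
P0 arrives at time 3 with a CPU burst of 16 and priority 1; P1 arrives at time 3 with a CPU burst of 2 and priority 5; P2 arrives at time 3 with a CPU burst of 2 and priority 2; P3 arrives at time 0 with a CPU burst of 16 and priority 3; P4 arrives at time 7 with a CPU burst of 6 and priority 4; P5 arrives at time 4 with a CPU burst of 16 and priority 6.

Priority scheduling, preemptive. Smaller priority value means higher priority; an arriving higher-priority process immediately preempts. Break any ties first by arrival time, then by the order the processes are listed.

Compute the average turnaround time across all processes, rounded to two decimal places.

Timeline: | P3 0-3 | P0 3-19 | P2 19-21 | P3 21-34 | P4 34-40 | P1 40-42 | P5 42-58 |
Completion: P0=19  P1=42  P2=21  P3=34  P4=40  P5=58
Turnaround (C−A): P0=16  P1=39  P2=18  P3=34  P4=33  P5=54
Turnaround times: P0=16, P1=39, P2=18, P3=34, P4=33, P5=54
Average turnaround = (16+39+18+34+33+54) / 6 = 194/6 = 32.33

32.33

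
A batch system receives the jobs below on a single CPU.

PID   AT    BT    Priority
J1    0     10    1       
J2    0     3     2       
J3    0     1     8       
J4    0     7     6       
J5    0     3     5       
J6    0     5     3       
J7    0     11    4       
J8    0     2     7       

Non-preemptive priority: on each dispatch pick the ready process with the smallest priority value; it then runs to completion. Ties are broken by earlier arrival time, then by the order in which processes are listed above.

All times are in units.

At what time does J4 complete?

Schedule: | J1 0-10 | J2 10-13 | J6 13-18 | J7 18-29 | J5 29-32 | J4 32-39 | J8 39-41 | J3 41-42 |
Completion: J1=10  J2=13  J3=42  J4=39  J5=32  J6=18  J7=29  J8=41

39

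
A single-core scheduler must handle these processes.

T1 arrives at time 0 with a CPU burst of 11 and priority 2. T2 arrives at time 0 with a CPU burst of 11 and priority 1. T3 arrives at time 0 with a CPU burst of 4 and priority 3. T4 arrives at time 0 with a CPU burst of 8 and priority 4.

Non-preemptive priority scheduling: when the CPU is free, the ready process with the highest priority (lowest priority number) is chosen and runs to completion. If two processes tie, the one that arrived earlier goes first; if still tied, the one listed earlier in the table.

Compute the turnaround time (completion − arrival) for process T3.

26

Schedule: | T2 0-11 | T1 11-22 | T3 22-26 | T4 26-34 |
Completion: T1=22  T2=11  T3=26  T4=34
Turnaround(T3) = completion − arrival = 26 − 0 = 26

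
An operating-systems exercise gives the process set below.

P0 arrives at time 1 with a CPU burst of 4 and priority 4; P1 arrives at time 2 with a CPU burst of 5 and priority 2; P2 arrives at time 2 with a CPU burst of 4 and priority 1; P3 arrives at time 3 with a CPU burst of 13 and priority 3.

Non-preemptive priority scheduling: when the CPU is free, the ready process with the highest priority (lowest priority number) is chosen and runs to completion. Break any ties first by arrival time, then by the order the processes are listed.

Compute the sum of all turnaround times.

47

Gantt: | idle 0-1 | P0 1-5 | P2 5-9 | P1 9-14 | P3 14-27 |
Completion: P0=5  P1=14  P2=9  P3=27
Turnaround (C−A): P0=4  P1=12  P2=7  P3=24
Turnaround = completion − arrival: P0=4, P1=12, P2=7, P3=24
Total turnaround = 4 + 12 + 7 + 24 = 47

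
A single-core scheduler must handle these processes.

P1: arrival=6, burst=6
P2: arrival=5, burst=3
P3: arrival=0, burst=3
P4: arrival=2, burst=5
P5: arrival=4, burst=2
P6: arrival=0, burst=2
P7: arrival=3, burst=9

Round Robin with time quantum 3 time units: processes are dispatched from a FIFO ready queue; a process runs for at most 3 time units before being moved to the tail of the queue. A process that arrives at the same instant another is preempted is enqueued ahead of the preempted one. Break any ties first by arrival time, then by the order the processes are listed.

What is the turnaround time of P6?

Timeline: | P3 0-3 | P6 3-5 | P4 5-8 | P7 8-11 | P5 11-13 | P2 13-16 | P1 16-19 | P4 19-21 | P7 21-24 | P1 24-27 | P7 27-30 |
Completion: P1=27  P2=16  P3=3  P4=21  P5=13  P6=5  P7=30
Turnaround (C−A): P1=21  P2=11  P3=3  P4=19  P5=9  P6=5  P7=27
Turnaround(P6) = completion − arrival = 5 − 0 = 5

5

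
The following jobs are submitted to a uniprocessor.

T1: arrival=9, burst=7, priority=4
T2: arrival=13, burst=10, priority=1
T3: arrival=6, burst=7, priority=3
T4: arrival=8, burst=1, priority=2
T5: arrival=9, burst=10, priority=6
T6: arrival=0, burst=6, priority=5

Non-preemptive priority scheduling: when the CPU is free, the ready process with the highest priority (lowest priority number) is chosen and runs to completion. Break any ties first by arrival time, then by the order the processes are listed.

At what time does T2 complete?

23

Timeline: | T6 0-6 | T3 6-13 | T2 13-23 | T4 23-24 | T1 24-31 | T5 31-41 |
Completion: T1=31  T2=23  T3=13  T4=24  T5=41  T6=6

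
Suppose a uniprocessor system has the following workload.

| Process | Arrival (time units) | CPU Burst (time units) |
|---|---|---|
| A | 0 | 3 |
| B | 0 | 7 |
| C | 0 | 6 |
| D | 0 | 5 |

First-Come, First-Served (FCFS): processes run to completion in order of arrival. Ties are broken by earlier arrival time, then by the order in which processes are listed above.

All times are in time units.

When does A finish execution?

3

Schedule: | A 0-3 | B 3-10 | C 10-16 | D 16-21 |
Completion: A=3  B=10  C=16  D=21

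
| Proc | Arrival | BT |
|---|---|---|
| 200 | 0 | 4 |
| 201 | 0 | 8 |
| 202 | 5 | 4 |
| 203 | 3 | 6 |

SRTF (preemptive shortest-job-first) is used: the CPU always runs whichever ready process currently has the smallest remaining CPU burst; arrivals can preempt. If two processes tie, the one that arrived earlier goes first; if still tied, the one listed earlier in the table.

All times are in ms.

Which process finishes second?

202

Gantt: | 200 0-4 | 203 4-5 | 202 5-9 | 203 9-14 | 201 14-22 |
Completion: 200=4  201=22  202=9  203=14
Turnaround (C−A): 200=4  201=22  202=4  203=11
Finish order: 200 → 202 → 203 → 201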